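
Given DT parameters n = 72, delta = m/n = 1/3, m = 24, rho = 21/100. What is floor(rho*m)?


m = 1/3*72 = 24.
rho = 21/100.
rho*m = 21/100*24 = 5.04.
k = floor(5.04) = 5.

5


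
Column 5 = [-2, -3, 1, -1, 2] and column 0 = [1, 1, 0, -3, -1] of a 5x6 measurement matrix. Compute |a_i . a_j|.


Inner product: -2*1 + -3*1 + 1*0 + -1*-3 + 2*-1
Products: [-2, -3, 0, 3, -2]
Sum = -4.
|dot| = 4.

4


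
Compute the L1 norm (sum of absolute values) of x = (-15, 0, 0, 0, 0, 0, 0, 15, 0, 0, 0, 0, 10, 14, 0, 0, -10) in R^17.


Non-zero entries: [(0, -15), (7, 15), (12, 10), (13, 14), (16, -10)]
Absolute values: [15, 15, 10, 14, 10]
||x||_1 = sum = 64.

64


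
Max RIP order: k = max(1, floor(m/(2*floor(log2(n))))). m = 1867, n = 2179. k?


floor(log2(2179)) = 11.
2*11 = 22.
m/(2*floor(log2(n))) = 1867/22 ≈ 84.8636.
floor = 84.
k = max(1, 84) = 84.

84


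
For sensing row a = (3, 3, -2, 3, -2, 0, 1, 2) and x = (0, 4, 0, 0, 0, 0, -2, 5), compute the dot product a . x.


Non-zero terms: ['3*4', '1*-2', '2*5']
Products: [12, -2, 10]
y = sum = 20.

20


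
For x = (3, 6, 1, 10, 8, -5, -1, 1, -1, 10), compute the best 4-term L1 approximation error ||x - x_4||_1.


Sorted |x_i| descending: [10, 10, 8, 6, 5, 3, 1, 1, 1, 1]
Keep top 4: [10, 10, 8, 6]
Tail entries: [5, 3, 1, 1, 1, 1]
L1 error = sum of tail = 12.

12


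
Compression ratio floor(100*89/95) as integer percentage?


100*m/n = 100*89/95 ≈ 93.6842.
floor = 93.

93


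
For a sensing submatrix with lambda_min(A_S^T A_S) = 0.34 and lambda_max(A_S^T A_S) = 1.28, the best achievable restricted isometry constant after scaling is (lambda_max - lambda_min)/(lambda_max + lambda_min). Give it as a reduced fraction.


lambda_max - lambda_min = 1.28 - 0.34 = 0.94.
lambda_max + lambda_min = 1.28 + 0.34 = 1.62.
delta = 0.94/1.62 = 94/162 = 47/81.

47/81


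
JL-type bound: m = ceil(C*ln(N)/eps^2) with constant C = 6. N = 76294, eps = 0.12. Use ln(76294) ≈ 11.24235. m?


ln(76294) ≈ 11.24235.
eps^2 = 0.12^2 = 0.0144.
C*ln(N)/eps^2 ≈ 6*11.24235/0.0144 ≈ 4684.3125.
m = ceil(4684.3125) = 4685.

4685


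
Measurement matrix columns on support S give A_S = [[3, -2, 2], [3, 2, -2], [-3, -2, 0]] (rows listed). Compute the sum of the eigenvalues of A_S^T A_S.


Sum of eigenvalues of A_S^T A_S = trace(A_S^T A_S) = sum of squared column norms of A_S.
A_S^T A_S diagonal: [27, 12, 8].
trace = 27 + 12 + 8 = 47.

47


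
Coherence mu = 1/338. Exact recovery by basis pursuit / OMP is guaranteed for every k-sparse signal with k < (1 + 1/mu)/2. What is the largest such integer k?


1/mu = 338.
1 + 1/mu = 339.
(1 + 1/mu)/2 = 169.5 is not an integer, so k_max = floor(169.5) = 169.

169


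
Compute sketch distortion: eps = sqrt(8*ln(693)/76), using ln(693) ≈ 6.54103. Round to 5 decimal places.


ln(693) ≈ 6.54103.
8*ln(N)/m ≈ 8*6.54103/76 ≈ 0.68852947.
eps = sqrt(0.68852947) ≈ 0.8297768 ≈ 0.82978.

0.82978


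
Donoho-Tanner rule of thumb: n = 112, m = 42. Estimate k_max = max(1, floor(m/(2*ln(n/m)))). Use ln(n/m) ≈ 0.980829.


n/m = 112/42 = 8/3.
ln(n/m) ≈ 0.980829.
2*ln(n/m) ≈ 1.961658.
m/(2*ln(n/m)) ≈ 42/1.961658 ≈ 21.4105.
floor = 21.
k_max = max(1, 21) = 21.

21


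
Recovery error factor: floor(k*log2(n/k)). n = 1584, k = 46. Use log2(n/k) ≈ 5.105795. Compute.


log2(n/k) = log2(1584/46) ≈ 5.105795.
k*log2(n/k) ≈ 46*5.105795 = 234.86657.
floor(234.86657) = 234.

234


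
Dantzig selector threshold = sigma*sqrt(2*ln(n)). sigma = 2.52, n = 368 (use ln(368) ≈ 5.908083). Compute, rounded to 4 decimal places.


ln(368) ≈ 5.908083.
2*ln(n) ≈ 11.816166.
sqrt(2*ln(n)) ≈ sqrt(11.816166) ≈ 3.437465.
threshold ≈ 2.52*3.437465 = 8.6624118 ≈ 8.6624.

8.6624


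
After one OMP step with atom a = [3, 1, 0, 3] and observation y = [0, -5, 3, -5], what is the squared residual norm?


a^T a = 19.
a^T y = -20.
coeff = -20/19 = -20/19.
||r||^2 = 721/19.

721/19


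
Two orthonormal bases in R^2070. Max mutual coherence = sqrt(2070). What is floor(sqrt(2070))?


45^2 = 2025 <= 2070 < 2116 = 46^2, so 45 <= sqrt(2070) < 46.
floor(sqrt(2070)) = 45.

45


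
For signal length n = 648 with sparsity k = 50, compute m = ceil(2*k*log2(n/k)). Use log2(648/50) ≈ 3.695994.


log2(n/k) = log2(648/50) ≈ 3.695994.
2*k*log2(n/k) ≈ 2*50*3.695994 = 369.5994.
m = ceil(369.5994) = 370.

370


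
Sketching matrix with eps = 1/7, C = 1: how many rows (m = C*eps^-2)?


1/eps = 7.
(1/eps)^2 = 49.
m = 1*49 = 49.

49


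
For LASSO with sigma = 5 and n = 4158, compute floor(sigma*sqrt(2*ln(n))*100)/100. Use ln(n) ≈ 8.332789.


ln(4158) ≈ 8.332789.
2*ln(n) ≈ 16.665578.
sqrt(2*ln(n)) ≈ sqrt(16.665578) ≈ 4.08235.
lambda ≈ 5*4.08235 = 20.41175.
floor(lambda*100)/100 = 20.41.

20.41


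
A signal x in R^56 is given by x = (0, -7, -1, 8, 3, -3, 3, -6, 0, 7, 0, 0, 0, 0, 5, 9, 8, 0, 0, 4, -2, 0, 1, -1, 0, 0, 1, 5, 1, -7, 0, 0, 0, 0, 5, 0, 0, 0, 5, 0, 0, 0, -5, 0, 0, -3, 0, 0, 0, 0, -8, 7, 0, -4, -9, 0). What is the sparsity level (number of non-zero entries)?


Non-zero positions: [1, 2, 3, 4, 5, 6, 7, 9, 14, 15, 16, 19, 20, 22, 23, 26, 27, 28, 29, 34, 38, 42, 45, 50, 51, 53, 54].
Sparsity = 27.

27


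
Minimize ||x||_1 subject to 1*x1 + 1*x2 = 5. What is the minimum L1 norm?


Axis intercepts:
  x1 = 5, x2 = 0: L1 = 5
  x1 = 0, x2 = 5: L1 = 5
x* = (5, 0)
||x*||_1 = 5.

5


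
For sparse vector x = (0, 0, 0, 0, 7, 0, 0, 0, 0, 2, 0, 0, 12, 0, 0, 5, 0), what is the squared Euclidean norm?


Non-zero entries: [(4, 7), (9, 2), (12, 12), (15, 5)]
Squares: [49, 4, 144, 25]
||x||_2^2 = sum = 222.

222


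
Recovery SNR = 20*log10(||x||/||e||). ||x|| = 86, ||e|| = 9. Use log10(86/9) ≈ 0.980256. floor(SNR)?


||x||/||e|| = 86/9.
log10(86/9) ≈ 0.980256.
20*log10(||x||/||e||) ≈ 20*0.980256 = 19.60512.
floor(19.60512) = 19.

19


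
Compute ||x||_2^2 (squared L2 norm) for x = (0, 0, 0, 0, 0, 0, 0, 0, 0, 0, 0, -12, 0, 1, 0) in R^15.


Non-zero entries: [(11, -12), (13, 1)]
Squares: [144, 1]
||x||_2^2 = sum = 145.

145


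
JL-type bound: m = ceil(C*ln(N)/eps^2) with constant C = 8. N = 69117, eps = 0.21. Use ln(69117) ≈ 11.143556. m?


ln(69117) ≈ 11.143556.
eps^2 = 0.21^2 = 0.0441.
C*ln(N)/eps^2 ≈ 8*11.143556/0.0441 ≈ 2021.5068.
m = ceil(2021.5068) = 2022.

2022


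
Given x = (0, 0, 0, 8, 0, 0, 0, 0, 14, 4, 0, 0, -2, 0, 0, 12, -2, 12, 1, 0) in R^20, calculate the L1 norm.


Non-zero entries: [(3, 8), (8, 14), (9, 4), (12, -2), (15, 12), (16, -2), (17, 12), (18, 1)]
Absolute values: [8, 14, 4, 2, 12, 2, 12, 1]
||x||_1 = sum = 55.

55


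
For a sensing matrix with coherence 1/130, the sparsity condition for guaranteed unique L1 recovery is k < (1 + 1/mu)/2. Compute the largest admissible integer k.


1/mu = 130.
1 + 1/mu = 131.
(1 + 1/mu)/2 = 65.5 is not an integer, so k_max = floor(65.5) = 65.

65


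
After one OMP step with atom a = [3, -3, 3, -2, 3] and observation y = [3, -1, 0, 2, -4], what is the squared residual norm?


a^T a = 40.
a^T y = -4.
coeff = -4/40 = -1/10.
||r||^2 = 148/5.

148/5


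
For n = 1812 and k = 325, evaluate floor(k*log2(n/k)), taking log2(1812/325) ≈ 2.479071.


log2(n/k) = log2(1812/325) ≈ 2.479071.
k*log2(n/k) ≈ 325*2.479071 = 805.698075.
floor(805.698075) = 805.

805


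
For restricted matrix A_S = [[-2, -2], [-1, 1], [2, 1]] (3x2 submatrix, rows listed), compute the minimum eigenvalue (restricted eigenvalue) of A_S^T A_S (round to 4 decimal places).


A_S^T A_S = [[9, 5], [5, 6]].
trace = 15.
det = 29.
disc = trace^2 - 4*det = 225 - 4*29 = 109.
sqrt(109) ≈ 10.440307.
lam_min = (15 - sqrt(109))/2 ≈ (15 - 10.440307)/2 = 2.2798465 ≈ 2.2798.

2.2798


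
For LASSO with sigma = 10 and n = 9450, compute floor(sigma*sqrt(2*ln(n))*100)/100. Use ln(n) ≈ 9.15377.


ln(9450) ≈ 9.15377.
2*ln(n) ≈ 18.30754.
sqrt(2*ln(n)) ≈ sqrt(18.30754) ≈ 4.278731.
lambda ≈ 10*4.278731 = 42.78731.
floor(lambda*100)/100 = 42.78.

42.78


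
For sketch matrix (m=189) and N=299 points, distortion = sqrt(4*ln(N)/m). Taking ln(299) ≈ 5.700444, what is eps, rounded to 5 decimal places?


ln(299) ≈ 5.700444.
4*ln(N)/m ≈ 4*5.700444/189 ≈ 0.12064432.
eps = sqrt(0.12064432) ≈ 0.3473389 ≈ 0.34734.

0.34734


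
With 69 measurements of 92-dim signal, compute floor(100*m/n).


100*m/n = 100*69/92 ≈ 75.0.
floor = 75.

75


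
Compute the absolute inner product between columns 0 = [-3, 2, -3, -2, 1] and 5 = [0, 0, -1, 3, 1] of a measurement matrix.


Inner product: -3*0 + 2*0 + -3*-1 + -2*3 + 1*1
Products: [0, 0, 3, -6, 1]
Sum = -2.
|dot| = 2.

2


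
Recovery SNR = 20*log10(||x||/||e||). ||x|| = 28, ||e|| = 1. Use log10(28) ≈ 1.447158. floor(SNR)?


||x||/||e|| = 28/1 = 28.
log10(28) ≈ 1.447158.
20*log10(||x||/||e||) ≈ 20*1.447158 = 28.94316.
floor(28.94316) = 28.

28


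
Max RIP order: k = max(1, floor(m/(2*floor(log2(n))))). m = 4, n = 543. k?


floor(log2(543)) = 9.
2*9 = 18.
m/(2*floor(log2(n))) = 4/18 ≈ 0.2222.
floor = 0.
k = max(1, 0) = 1.

1


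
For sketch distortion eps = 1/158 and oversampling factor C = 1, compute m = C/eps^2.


1/eps = 158.
(1/eps)^2 = 24964.
m = 1*24964 = 24964.

24964


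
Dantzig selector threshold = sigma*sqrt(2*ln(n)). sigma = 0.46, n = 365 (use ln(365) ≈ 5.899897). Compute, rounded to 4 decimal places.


ln(365) ≈ 5.899897.
2*ln(n) ≈ 11.799794.
sqrt(2*ln(n)) ≈ sqrt(11.799794) ≈ 3.435083.
threshold ≈ 0.46*3.435083 = 1.58013818 ≈ 1.5801.

1.5801


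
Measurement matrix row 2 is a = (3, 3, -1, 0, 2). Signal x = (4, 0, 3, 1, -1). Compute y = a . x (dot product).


Non-zero terms: ['3*4', '-1*3', '0*1', '2*-1']
Products: [12, -3, 0, -2]
y = sum = 7.

7


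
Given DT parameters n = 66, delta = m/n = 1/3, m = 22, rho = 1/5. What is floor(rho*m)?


m = 1/3*66 = 22.
rho = 1/5.
rho*m = 1/5*22 = 4.4.
k = floor(4.4) = 4.

4


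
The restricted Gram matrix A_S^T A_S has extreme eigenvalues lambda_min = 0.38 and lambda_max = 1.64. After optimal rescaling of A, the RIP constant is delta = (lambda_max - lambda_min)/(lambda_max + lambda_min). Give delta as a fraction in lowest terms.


lambda_max - lambda_min = 1.64 - 0.38 = 1.26.
lambda_max + lambda_min = 1.64 + 0.38 = 2.02.
delta = 1.26/2.02 = 126/202 = 63/101.

63/101


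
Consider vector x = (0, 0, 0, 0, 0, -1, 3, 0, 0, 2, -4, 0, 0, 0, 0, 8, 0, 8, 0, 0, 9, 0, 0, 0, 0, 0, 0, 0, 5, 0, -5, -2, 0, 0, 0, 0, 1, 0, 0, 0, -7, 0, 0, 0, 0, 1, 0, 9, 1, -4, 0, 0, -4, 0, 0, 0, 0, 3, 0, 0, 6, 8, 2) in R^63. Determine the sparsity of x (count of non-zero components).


Non-zero positions: [5, 6, 9, 10, 15, 17, 20, 28, 30, 31, 36, 40, 45, 47, 48, 49, 52, 57, 60, 61, 62].
Sparsity = 21.

21


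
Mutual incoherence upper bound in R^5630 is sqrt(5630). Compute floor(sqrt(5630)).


75^2 = 5625 <= 5630 < 5776 = 76^2, so 75 <= sqrt(5630) < 76.
floor(sqrt(5630)) = 75.

75


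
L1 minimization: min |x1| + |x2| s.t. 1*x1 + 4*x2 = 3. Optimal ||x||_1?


Axis intercepts:
  x1 = 3, x2 = 0: L1 = 3
  x1 = 0, x2 = 3/4: L1 = 3/4
x* = (0, 3/4)
||x*||_1 = 3/4.

3/4


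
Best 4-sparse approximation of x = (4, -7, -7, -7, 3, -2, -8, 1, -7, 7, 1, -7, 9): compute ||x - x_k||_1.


Sorted |x_i| descending: [9, 8, 7, 7, 7, 7, 7, 7, 4, 3, 2, 1, 1]
Keep top 4: [9, 8, 7, 7]
Tail entries: [7, 7, 7, 7, 4, 3, 2, 1, 1]
L1 error = sum of tail = 39.

39


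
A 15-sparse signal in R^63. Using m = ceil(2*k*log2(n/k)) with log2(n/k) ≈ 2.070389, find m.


log2(n/k) = log2(63/15) ≈ 2.070389.
2*k*log2(n/k) ≈ 2*15*2.070389 = 62.11167.
m = ceil(62.11167) = 63.

63


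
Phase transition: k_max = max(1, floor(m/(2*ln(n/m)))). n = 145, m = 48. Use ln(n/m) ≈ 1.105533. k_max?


n/m = 145/48.
ln(n/m) ≈ 1.105533.
2*ln(n/m) ≈ 2.211066.
m/(2*ln(n/m)) ≈ 48/2.211066 ≈ 21.709.
floor = 21.
k_max = max(1, 21) = 21.

21


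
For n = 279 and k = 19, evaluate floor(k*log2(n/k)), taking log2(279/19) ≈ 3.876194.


log2(n/k) = log2(279/19) ≈ 3.876194.
k*log2(n/k) ≈ 19*3.876194 = 73.647686.
floor(73.647686) = 73.

73


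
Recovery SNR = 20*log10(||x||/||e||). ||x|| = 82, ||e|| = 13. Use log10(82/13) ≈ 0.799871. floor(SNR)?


||x||/||e|| = 82/13.
log10(82/13) ≈ 0.799871.
20*log10(||x||/||e||) ≈ 20*0.799871 = 15.99742.
floor(15.99742) = 15.

15


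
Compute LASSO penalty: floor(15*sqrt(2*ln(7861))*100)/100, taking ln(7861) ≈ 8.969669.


ln(7861) ≈ 8.969669.
2*ln(n) ≈ 17.939338.
sqrt(2*ln(n)) ≈ sqrt(17.939338) ≈ 4.235486.
lambda ≈ 15*4.235486 = 63.53229.
floor(lambda*100)/100 = 63.53.

63.53


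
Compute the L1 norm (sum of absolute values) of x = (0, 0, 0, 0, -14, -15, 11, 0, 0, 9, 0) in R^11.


Non-zero entries: [(4, -14), (5, -15), (6, 11), (9, 9)]
Absolute values: [14, 15, 11, 9]
||x||_1 = sum = 49.

49


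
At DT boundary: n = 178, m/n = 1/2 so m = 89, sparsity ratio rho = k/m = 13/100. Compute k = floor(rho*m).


m = 1/2*178 = 89.
rho = 13/100.
rho*m = 13/100*89 = 11.57.
k = floor(11.57) = 11.

11


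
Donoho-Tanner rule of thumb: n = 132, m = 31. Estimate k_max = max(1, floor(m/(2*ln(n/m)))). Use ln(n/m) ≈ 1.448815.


n/m = 132/31.
ln(n/m) ≈ 1.448815.
2*ln(n/m) ≈ 2.89763.
m/(2*ln(n/m)) ≈ 31/2.89763 ≈ 10.6984.
floor = 10.
k_max = max(1, 10) = 10.

10


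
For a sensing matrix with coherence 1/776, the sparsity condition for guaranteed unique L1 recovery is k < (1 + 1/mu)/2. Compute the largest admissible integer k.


1/mu = 776.
1 + 1/mu = 777.
(1 + 1/mu)/2 = 388.5 is not an integer, so k_max = floor(388.5) = 388.

388


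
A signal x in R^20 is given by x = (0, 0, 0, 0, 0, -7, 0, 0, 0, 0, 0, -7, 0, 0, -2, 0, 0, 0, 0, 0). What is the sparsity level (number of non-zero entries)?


Non-zero positions: [5, 11, 14].
Sparsity = 3.

3


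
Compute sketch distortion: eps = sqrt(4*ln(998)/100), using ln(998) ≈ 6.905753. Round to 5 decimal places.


ln(998) ≈ 6.905753.
4*ln(N)/m ≈ 4*6.905753/100 ≈ 0.27623012.
eps = sqrt(0.27623012) ≈ 0.525576 ≈ 0.52558.

0.52558


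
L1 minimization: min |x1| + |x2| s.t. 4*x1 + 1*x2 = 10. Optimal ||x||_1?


Axis intercepts:
  x1 = 5/2, x2 = 0: L1 = 5/2
  x1 = 0, x2 = 10: L1 = 10
x* = (5/2, 0)
||x*||_1 = 5/2.

5/2


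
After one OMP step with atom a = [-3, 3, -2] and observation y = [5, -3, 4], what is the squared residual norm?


a^T a = 22.
a^T y = -32.
coeff = -32/22 = -16/11.
||r||^2 = 38/11.

38/11


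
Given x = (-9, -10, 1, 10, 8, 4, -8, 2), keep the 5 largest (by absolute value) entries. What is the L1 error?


Sorted |x_i| descending: [10, 10, 9, 8, 8, 4, 2, 1]
Keep top 5: [10, 10, 9, 8, 8]
Tail entries: [4, 2, 1]
L1 error = sum of tail = 7.

7


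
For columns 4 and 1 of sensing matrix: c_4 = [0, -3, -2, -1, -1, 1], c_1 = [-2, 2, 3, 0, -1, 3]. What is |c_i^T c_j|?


Inner product: 0*-2 + -3*2 + -2*3 + -1*0 + -1*-1 + 1*3
Products: [0, -6, -6, 0, 1, 3]
Sum = -8.
|dot| = 8.

8


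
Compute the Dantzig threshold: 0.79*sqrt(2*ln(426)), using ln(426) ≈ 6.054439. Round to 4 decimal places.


ln(426) ≈ 6.054439.
2*ln(n) ≈ 12.108878.
sqrt(2*ln(n)) ≈ sqrt(12.108878) ≈ 3.479781.
threshold ≈ 0.79*3.479781 = 2.74902699 ≈ 2.7490.

2.7490


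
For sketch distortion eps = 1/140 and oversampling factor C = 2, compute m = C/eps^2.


1/eps = 140.
(1/eps)^2 = 19600.
m = 2*19600 = 39200.

39200


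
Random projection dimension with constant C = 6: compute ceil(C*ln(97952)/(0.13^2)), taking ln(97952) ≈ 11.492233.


ln(97952) ≈ 11.492233.
eps^2 = 0.13^2 = 0.0169.
C*ln(N)/eps^2 ≈ 6*11.492233/0.0169 ≈ 4080.0827.
m = ceil(4080.0827) = 4081.

4081


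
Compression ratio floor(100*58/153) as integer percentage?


100*m/n = 100*58/153 ≈ 37.9085.
floor = 37.

37


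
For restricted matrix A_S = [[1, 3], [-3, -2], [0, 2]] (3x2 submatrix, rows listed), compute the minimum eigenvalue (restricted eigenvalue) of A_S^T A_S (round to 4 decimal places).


A_S^T A_S = [[10, 9], [9, 17]].
trace = 27.
det = 89.
disc = trace^2 - 4*det = 729 - 4*89 = 373.
sqrt(373) ≈ 19.313208.
lam_min = (27 - sqrt(373))/2 ≈ (27 - 19.313208)/2 = 3.843396 ≈ 3.8434.

3.8434


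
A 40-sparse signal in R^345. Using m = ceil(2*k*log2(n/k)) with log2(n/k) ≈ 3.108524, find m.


log2(n/k) = log2(345/40) ≈ 3.108524.
2*k*log2(n/k) ≈ 2*40*3.108524 = 248.68192.
m = ceil(248.68192) = 249.

249


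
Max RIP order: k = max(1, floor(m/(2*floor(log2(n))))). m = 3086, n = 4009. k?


floor(log2(4009)) = 11.
2*11 = 22.
m/(2*floor(log2(n))) = 3086/22 ≈ 140.2727.
floor = 140.
k = max(1, 140) = 140.

140


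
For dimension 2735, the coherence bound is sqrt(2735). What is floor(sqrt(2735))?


52^2 = 2704 <= 2735 < 2809 = 53^2, so 52 <= sqrt(2735) < 53.
floor(sqrt(2735)) = 52.

52


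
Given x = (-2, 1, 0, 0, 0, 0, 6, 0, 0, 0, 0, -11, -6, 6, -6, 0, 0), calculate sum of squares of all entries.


Non-zero entries: [(0, -2), (1, 1), (6, 6), (11, -11), (12, -6), (13, 6), (14, -6)]
Squares: [4, 1, 36, 121, 36, 36, 36]
||x||_2^2 = sum = 270.

270


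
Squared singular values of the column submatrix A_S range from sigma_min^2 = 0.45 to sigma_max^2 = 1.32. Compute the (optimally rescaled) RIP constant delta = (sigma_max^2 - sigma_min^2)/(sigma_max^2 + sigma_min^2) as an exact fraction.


lambda_max - lambda_min = 1.32 - 0.45 = 0.87.
lambda_max + lambda_min = 1.32 + 0.45 = 1.77.
delta = 0.87/1.77 = 87/177 = 29/59.

29/59


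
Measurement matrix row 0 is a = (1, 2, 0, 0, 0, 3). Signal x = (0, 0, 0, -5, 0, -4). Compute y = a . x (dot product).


Non-zero terms: ['0*-5', '3*-4']
Products: [0, -12]
y = sum = -12.

-12


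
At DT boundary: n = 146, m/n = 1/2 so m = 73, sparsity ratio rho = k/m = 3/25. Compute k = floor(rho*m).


m = 1/2*146 = 73.
rho = 3/25.
rho*m = 3/25*73 = 8.76.
k = floor(8.76) = 8.

8


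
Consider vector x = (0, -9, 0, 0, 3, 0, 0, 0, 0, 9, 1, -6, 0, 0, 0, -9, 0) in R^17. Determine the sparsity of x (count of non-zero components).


Non-zero positions: [1, 4, 9, 10, 11, 15].
Sparsity = 6.

6


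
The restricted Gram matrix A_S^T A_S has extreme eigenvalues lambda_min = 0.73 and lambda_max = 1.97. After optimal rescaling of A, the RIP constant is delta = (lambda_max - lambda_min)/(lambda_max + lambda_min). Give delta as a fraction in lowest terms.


lambda_max - lambda_min = 1.97 - 0.73 = 1.24.
lambda_max + lambda_min = 1.97 + 0.73 = 2.70.
delta = 1.24/2.70 = 124/270 = 62/135.

62/135


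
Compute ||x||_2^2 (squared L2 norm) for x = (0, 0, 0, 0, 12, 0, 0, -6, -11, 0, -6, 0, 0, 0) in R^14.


Non-zero entries: [(4, 12), (7, -6), (8, -11), (10, -6)]
Squares: [144, 36, 121, 36]
||x||_2^2 = sum = 337.

337


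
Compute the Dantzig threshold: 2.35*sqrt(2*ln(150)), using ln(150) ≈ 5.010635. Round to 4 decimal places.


ln(150) ≈ 5.010635.
2*ln(n) ≈ 10.02127.
sqrt(2*ln(n)) ≈ sqrt(10.02127) ≈ 3.165639.
threshold ≈ 2.35*3.165639 = 7.43925165 ≈ 7.4393.

7.4393


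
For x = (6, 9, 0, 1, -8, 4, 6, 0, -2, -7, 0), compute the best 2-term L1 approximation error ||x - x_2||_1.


Sorted |x_i| descending: [9, 8, 7, 6, 6, 4, 2, 1, 0, 0, 0]
Keep top 2: [9, 8]
Tail entries: [7, 6, 6, 4, 2, 1, 0, 0, 0]
L1 error = sum of tail = 26.

26


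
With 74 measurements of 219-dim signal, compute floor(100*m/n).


100*m/n = 100*74/219 ≈ 33.79.
floor = 33.

33


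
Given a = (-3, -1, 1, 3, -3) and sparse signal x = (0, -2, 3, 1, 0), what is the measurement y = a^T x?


Non-zero terms: ['-1*-2', '1*3', '3*1']
Products: [2, 3, 3]
y = sum = 8.

8


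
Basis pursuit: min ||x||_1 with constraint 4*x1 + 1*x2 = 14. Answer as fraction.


Axis intercepts:
  x1 = 7/2, x2 = 0: L1 = 7/2
  x1 = 0, x2 = 14: L1 = 14
x* = (7/2, 0)
||x*||_1 = 7/2.

7/2


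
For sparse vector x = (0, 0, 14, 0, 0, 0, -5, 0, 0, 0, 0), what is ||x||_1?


Non-zero entries: [(2, 14), (6, -5)]
Absolute values: [14, 5]
||x||_1 = sum = 19.

19


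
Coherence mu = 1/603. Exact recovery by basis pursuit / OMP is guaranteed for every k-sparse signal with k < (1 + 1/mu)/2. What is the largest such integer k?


1/mu = 603.
1 + 1/mu = 604.
(1 + 1/mu)/2 = 302 is an integer and the inequality is strict, so k_max = 302 - 1 = 301.

301


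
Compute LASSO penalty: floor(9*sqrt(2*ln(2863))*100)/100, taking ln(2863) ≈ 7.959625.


ln(2863) ≈ 7.959625.
2*ln(n) ≈ 15.91925.
sqrt(2*ln(n)) ≈ sqrt(15.91925) ≈ 3.989893.
lambda ≈ 9*3.989893 = 35.909037.
floor(lambda*100)/100 = 35.90.

35.90


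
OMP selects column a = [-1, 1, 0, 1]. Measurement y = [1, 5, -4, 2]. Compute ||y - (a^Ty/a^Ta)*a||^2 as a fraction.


a^T a = 3.
a^T y = 6.
coeff = 6/3 = 2.
||r||^2 = 34.

34


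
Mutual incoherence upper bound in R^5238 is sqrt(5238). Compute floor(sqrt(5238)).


72^2 = 5184 <= 5238 < 5329 = 73^2, so 72 <= sqrt(5238) < 73.
floor(sqrt(5238)) = 72.

72


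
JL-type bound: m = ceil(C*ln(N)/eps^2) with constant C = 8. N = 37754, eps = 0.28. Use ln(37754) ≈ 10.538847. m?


ln(37754) ≈ 10.538847.
eps^2 = 0.28^2 = 0.0784.
C*ln(N)/eps^2 ≈ 8*10.538847/0.0784 ≈ 1075.3926.
m = ceil(1075.3926) = 1076.

1076


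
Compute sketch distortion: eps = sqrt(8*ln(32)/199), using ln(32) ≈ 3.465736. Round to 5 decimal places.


ln(32) ≈ 3.465736.
8*ln(N)/m ≈ 8*3.465736/199 ≈ 0.13932607.
eps = sqrt(0.13932607) ≈ 0.3732641 ≈ 0.37326.

0.37326


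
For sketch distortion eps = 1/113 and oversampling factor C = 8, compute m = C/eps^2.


1/eps = 113.
(1/eps)^2 = 12769.
m = 8*12769 = 102152.

102152


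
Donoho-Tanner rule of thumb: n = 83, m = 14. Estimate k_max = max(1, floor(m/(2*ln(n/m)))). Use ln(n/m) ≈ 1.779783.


n/m = 83/14.
ln(n/m) ≈ 1.779783.
2*ln(n/m) ≈ 3.559566.
m/(2*ln(n/m)) ≈ 14/3.559566 ≈ 3.9331.
floor = 3.
k_max = max(1, 3) = 3.

3


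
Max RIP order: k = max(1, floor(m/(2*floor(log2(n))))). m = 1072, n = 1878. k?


floor(log2(1878)) = 10.
2*10 = 20.
m/(2*floor(log2(n))) = 1072/20 ≈ 53.6.
floor = 53.
k = max(1, 53) = 53.

53


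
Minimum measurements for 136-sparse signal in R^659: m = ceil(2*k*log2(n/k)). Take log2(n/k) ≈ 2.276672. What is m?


log2(n/k) = log2(659/136) ≈ 2.276672.
2*k*log2(n/k) ≈ 2*136*2.276672 = 619.254784.
m = ceil(619.254784) = 620.

620


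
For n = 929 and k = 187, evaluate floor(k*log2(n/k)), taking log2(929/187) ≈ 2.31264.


log2(n/k) = log2(929/187) ≈ 2.31264.
k*log2(n/k) ≈ 187*2.31264 = 432.46368.
floor(432.46368) = 432.

432


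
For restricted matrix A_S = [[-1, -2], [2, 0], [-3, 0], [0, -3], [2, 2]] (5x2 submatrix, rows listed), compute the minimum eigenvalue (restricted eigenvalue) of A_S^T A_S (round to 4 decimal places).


A_S^T A_S = [[18, 6], [6, 17]].
trace = 35.
det = 270.
disc = trace^2 - 4*det = 1225 - 4*270 = 145.
sqrt(145) ≈ 12.041595.
lam_min = (35 - sqrt(145))/2 ≈ (35 - 12.041595)/2 = 11.4792025 ≈ 11.4792.

11.4792


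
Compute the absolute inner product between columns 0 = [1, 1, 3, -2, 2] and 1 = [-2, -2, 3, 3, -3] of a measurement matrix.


Inner product: 1*-2 + 1*-2 + 3*3 + -2*3 + 2*-3
Products: [-2, -2, 9, -6, -6]
Sum = -7.
|dot| = 7.

7


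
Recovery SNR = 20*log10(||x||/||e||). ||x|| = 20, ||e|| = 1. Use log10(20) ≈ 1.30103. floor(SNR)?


||x||/||e|| = 20/1 = 20.
log10(20) ≈ 1.30103.
20*log10(||x||/||e||) ≈ 20*1.30103 = 26.0206.
floor(26.0206) = 26.

26


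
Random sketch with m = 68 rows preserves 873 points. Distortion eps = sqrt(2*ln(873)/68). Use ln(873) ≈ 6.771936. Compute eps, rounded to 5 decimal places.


ln(873) ≈ 6.771936.
2*ln(N)/m ≈ 2*6.771936/68 ≈ 0.19917459.
eps = sqrt(0.19917459) ≈ 0.4462898 ≈ 0.44629.

0.44629


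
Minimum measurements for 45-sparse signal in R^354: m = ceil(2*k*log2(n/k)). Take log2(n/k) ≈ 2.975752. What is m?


log2(n/k) = log2(354/45) ≈ 2.975752.
2*k*log2(n/k) ≈ 2*45*2.975752 = 267.81768.
m = ceil(267.81768) = 268.

268


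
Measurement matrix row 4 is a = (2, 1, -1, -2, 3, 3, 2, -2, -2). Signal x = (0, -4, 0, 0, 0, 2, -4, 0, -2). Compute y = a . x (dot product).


Non-zero terms: ['1*-4', '3*2', '2*-4', '-2*-2']
Products: [-4, 6, -8, 4]
y = sum = -2.

-2


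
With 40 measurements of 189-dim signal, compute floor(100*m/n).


100*m/n = 100*40/189 ≈ 21.164.
floor = 21.

21


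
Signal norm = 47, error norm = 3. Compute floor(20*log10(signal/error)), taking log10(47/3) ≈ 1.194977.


||x||/||e|| = 47/3.
log10(47/3) ≈ 1.194977.
20*log10(||x||/||e||) ≈ 20*1.194977 = 23.89954.
floor(23.89954) = 23.

23


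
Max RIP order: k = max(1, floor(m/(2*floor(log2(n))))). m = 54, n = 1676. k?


floor(log2(1676)) = 10.
2*10 = 20.
m/(2*floor(log2(n))) = 54/20 ≈ 2.7.
floor = 2.
k = max(1, 2) = 2.

2


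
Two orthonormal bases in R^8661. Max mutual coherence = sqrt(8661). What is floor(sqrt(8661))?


93^2 = 8649 <= 8661 < 8836 = 94^2, so 93 <= sqrt(8661) < 94.
floor(sqrt(8661)) = 93.

93


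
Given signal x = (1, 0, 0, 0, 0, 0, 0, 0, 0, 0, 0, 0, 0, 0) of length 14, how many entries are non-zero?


Non-zero positions: [0].
Sparsity = 1.

1


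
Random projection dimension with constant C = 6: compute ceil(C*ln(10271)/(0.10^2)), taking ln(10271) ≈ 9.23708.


ln(10271) ≈ 9.23708.
eps^2 = 0.10^2 = 0.01.
C*ln(N)/eps^2 ≈ 6*9.23708/0.01 ≈ 5542.248.
m = ceil(5542.248) = 5543.

5543


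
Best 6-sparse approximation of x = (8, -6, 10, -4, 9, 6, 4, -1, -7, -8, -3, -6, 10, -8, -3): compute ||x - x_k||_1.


Sorted |x_i| descending: [10, 10, 9, 8, 8, 8, 7, 6, 6, 6, 4, 4, 3, 3, 1]
Keep top 6: [10, 10, 9, 8, 8, 8]
Tail entries: [7, 6, 6, 6, 4, 4, 3, 3, 1]
L1 error = sum of tail = 40.

40


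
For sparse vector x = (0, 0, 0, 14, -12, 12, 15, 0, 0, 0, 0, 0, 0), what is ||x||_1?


Non-zero entries: [(3, 14), (4, -12), (5, 12), (6, 15)]
Absolute values: [14, 12, 12, 15]
||x||_1 = sum = 53.

53


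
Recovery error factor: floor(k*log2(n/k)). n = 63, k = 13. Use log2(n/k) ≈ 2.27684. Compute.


log2(n/k) = log2(63/13) ≈ 2.27684.
k*log2(n/k) ≈ 13*2.27684 = 29.59892.
floor(29.59892) = 29.

29


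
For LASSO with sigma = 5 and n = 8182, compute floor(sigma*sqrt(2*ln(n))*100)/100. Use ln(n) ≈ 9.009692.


ln(8182) ≈ 9.009692.
2*ln(n) ≈ 18.019384.
sqrt(2*ln(n)) ≈ sqrt(18.019384) ≈ 4.244924.
lambda ≈ 5*4.244924 = 21.22462.
floor(lambda*100)/100 = 21.22.

21.22


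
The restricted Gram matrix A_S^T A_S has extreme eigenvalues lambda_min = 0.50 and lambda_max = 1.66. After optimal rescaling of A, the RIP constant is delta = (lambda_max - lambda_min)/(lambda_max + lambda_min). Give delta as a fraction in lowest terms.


lambda_max - lambda_min = 1.66 - 0.50 = 1.16.
lambda_max + lambda_min = 1.66 + 0.50 = 2.16.
delta = 1.16/2.16 = 116/216 = 29/54.

29/54


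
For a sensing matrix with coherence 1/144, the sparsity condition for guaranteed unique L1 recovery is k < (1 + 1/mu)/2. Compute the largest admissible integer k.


1/mu = 144.
1 + 1/mu = 145.
(1 + 1/mu)/2 = 72.5 is not an integer, so k_max = floor(72.5) = 72.

72


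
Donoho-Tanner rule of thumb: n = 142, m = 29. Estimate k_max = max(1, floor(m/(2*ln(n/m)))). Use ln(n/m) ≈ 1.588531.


n/m = 142/29.
ln(n/m) ≈ 1.588531.
2*ln(n/m) ≈ 3.177062.
m/(2*ln(n/m)) ≈ 29/3.177062 ≈ 9.1279.
floor = 9.
k_max = max(1, 9) = 9.

9


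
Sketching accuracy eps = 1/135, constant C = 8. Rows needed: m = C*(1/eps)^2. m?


1/eps = 135.
(1/eps)^2 = 18225.
m = 8*18225 = 145800.

145800


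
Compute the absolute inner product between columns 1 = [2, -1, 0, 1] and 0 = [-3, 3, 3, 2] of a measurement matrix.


Inner product: 2*-3 + -1*3 + 0*3 + 1*2
Products: [-6, -3, 0, 2]
Sum = -7.
|dot| = 7.

7


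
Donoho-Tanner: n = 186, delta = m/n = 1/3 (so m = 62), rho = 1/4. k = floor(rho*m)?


m = 1/3*186 = 62.
rho = 1/4.
rho*m = 1/4*62 = 15.5.
k = floor(15.5) = 15.

15


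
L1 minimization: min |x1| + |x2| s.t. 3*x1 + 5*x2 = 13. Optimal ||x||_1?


Axis intercepts:
  x1 = 13/3, x2 = 0: L1 = 13/3
  x1 = 0, x2 = 13/5: L1 = 13/5
x* = (0, 13/5)
||x*||_1 = 13/5.

13/5


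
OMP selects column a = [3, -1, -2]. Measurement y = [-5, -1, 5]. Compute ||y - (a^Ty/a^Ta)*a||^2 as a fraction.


a^T a = 14.
a^T y = -24.
coeff = -24/14 = -12/7.
||r||^2 = 69/7.

69/7


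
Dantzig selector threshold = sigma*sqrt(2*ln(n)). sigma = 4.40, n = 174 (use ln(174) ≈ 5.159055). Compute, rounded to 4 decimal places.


ln(174) ≈ 5.159055.
2*ln(n) ≈ 10.31811.
sqrt(2*ln(n)) ≈ sqrt(10.31811) ≈ 3.212182.
threshold ≈ 4.40*3.212182 = 14.1336008 ≈ 14.1336.

14.1336


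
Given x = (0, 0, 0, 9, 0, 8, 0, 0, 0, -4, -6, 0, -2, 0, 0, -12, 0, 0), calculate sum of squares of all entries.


Non-zero entries: [(3, 9), (5, 8), (9, -4), (10, -6), (12, -2), (15, -12)]
Squares: [81, 64, 16, 36, 4, 144]
||x||_2^2 = sum = 345.

345


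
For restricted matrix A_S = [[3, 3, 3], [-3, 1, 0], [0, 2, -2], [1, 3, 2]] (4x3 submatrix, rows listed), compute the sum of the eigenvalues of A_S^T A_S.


Sum of eigenvalues of A_S^T A_S = trace(A_S^T A_S) = sum of squared column norms of A_S.
A_S^T A_S diagonal: [19, 23, 17].
trace = 19 + 23 + 17 = 59.

59


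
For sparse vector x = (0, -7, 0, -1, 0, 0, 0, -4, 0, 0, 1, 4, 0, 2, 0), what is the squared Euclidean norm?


Non-zero entries: [(1, -7), (3, -1), (7, -4), (10, 1), (11, 4), (13, 2)]
Squares: [49, 1, 16, 1, 16, 4]
||x||_2^2 = sum = 87.

87


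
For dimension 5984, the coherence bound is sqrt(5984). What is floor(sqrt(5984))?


77^2 = 5929 <= 5984 < 6084 = 78^2, so 77 <= sqrt(5984) < 78.
floor(sqrt(5984)) = 77.

77


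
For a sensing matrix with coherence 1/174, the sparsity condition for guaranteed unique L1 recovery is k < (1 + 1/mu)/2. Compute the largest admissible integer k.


1/mu = 174.
1 + 1/mu = 175.
(1 + 1/mu)/2 = 87.5 is not an integer, so k_max = floor(87.5) = 87.

87


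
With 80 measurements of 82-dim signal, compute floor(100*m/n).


100*m/n = 100*80/82 ≈ 97.561.
floor = 97.

97


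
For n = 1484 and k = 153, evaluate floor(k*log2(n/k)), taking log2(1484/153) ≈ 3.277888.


log2(n/k) = log2(1484/153) ≈ 3.277888.
k*log2(n/k) ≈ 153*3.277888 = 501.516864.
floor(501.516864) = 501.

501


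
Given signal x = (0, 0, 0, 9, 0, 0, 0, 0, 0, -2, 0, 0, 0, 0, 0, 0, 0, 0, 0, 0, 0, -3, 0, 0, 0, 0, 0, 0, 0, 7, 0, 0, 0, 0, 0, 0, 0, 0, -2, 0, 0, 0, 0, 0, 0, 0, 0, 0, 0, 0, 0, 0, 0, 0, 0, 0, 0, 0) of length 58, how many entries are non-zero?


Non-zero positions: [3, 9, 21, 29, 38].
Sparsity = 5.

5


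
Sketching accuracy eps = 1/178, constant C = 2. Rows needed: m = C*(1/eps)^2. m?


1/eps = 178.
(1/eps)^2 = 31684.
m = 2*31684 = 63368.

63368


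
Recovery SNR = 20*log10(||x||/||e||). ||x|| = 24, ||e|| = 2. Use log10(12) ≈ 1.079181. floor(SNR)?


||x||/||e|| = 24/2 = 12.
log10(12) ≈ 1.079181.
20*log10(||x||/||e||) ≈ 20*1.079181 = 21.58362.
floor(21.58362) = 21.

21


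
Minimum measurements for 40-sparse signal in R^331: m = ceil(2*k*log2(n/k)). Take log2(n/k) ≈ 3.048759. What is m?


log2(n/k) = log2(331/40) ≈ 3.048759.
2*k*log2(n/k) ≈ 2*40*3.048759 = 243.90072.
m = ceil(243.90072) = 244.

244


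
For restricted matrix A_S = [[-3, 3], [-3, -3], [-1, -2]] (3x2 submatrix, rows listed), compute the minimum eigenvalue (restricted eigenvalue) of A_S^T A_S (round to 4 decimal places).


A_S^T A_S = [[19, 2], [2, 22]].
trace = 41.
det = 414.
disc = trace^2 - 4*det = 1681 - 4*414 = 25.
sqrt(25) = 5.
lam_min = (41 - 5)/2 = 18 = 18.0000.

18.0000


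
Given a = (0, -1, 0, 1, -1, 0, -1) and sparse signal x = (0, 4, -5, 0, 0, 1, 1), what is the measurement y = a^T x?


Non-zero terms: ['-1*4', '0*-5', '0*1', '-1*1']
Products: [-4, 0, 0, -1]
y = sum = -5.

-5


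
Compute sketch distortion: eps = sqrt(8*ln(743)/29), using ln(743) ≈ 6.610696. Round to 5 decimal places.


ln(743) ≈ 6.610696.
8*ln(N)/m ≈ 8*6.610696/29 ≈ 1.82364028.
eps = sqrt(1.82364028) ≈ 1.3504223 ≈ 1.35042.

1.35042


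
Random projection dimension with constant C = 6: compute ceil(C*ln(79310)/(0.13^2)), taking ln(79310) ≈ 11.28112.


ln(79310) ≈ 11.28112.
eps^2 = 0.13^2 = 0.0169.
C*ln(N)/eps^2 ≈ 6*11.28112/0.0169 ≈ 4005.1314.
m = ceil(4005.1314) = 4006.

4006


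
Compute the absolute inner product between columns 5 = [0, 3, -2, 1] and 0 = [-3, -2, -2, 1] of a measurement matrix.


Inner product: 0*-3 + 3*-2 + -2*-2 + 1*1
Products: [0, -6, 4, 1]
Sum = -1.
|dot| = 1.

1


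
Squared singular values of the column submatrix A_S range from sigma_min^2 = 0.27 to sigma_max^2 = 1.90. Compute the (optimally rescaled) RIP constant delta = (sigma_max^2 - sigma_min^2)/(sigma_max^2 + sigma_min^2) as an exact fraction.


lambda_max - lambda_min = 1.90 - 0.27 = 1.63.
lambda_max + lambda_min = 1.90 + 0.27 = 2.17.
delta = 1.63/2.17 = 163/217.

163/217


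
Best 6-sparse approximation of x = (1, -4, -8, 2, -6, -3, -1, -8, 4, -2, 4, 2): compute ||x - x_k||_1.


Sorted |x_i| descending: [8, 8, 6, 4, 4, 4, 3, 2, 2, 2, 1, 1]
Keep top 6: [8, 8, 6, 4, 4, 4]
Tail entries: [3, 2, 2, 2, 1, 1]
L1 error = sum of tail = 11.

11


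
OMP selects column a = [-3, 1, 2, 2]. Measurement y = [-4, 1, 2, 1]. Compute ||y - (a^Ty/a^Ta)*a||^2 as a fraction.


a^T a = 18.
a^T y = 19.
coeff = 19/18 = 19/18.
||r||^2 = 35/18.

35/18


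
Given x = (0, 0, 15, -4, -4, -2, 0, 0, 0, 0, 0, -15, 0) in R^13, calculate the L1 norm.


Non-zero entries: [(2, 15), (3, -4), (4, -4), (5, -2), (11, -15)]
Absolute values: [15, 4, 4, 2, 15]
||x||_1 = sum = 40.

40


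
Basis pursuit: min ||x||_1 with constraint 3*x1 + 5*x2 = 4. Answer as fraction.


Axis intercepts:
  x1 = 4/3, x2 = 0: L1 = 4/3
  x1 = 0, x2 = 4/5: L1 = 4/5
x* = (0, 4/5)
||x*||_1 = 4/5.

4/5


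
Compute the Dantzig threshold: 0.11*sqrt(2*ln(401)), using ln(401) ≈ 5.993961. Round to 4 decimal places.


ln(401) ≈ 5.993961.
2*ln(n) ≈ 11.987922.
sqrt(2*ln(n)) ≈ sqrt(11.987922) ≈ 3.462358.
threshold ≈ 0.11*3.462358 = 0.38085938 ≈ 0.3809.

0.3809


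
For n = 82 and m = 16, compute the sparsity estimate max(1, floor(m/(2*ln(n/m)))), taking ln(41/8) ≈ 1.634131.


n/m = 82/16 = 41/8.
ln(n/m) ≈ 1.634131.
2*ln(n/m) ≈ 3.268262.
m/(2*ln(n/m)) ≈ 16/3.268262 ≈ 4.8956.
floor = 4.
k_max = max(1, 4) = 4.

4


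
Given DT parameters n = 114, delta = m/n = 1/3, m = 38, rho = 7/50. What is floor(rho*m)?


m = 1/3*114 = 38.
rho = 7/50.
rho*m = 7/50*38 = 5.32.
k = floor(5.32) = 5.

5


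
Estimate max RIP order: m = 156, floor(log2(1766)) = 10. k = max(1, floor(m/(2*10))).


floor(log2(1766)) = 10.
2*10 = 20.
m/(2*floor(log2(n))) = 156/20 ≈ 7.8.
floor = 7.
k = max(1, 7) = 7.

7


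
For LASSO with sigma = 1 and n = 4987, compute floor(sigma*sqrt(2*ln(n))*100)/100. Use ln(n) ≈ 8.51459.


ln(4987) ≈ 8.51459.
2*ln(n) ≈ 17.02918.
sqrt(2*ln(n)) ≈ sqrt(17.02918) ≈ 4.126643.
lambda ≈ 1*4.126643 = 4.126643.
floor(lambda*100)/100 = 4.12.

4.12


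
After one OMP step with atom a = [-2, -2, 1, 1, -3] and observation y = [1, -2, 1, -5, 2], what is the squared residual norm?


a^T a = 19.
a^T y = -8.
coeff = -8/19 = -8/19.
||r||^2 = 601/19.

601/19


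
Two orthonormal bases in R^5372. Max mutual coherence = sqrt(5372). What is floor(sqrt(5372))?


73^2 = 5329 <= 5372 < 5476 = 74^2, so 73 <= sqrt(5372) < 74.
floor(sqrt(5372)) = 73.

73


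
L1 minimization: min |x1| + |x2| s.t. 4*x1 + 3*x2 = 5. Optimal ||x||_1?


Axis intercepts:
  x1 = 5/4, x2 = 0: L1 = 5/4
  x1 = 0, x2 = 5/3: L1 = 5/3
x* = (5/4, 0)
||x*||_1 = 5/4.

5/4


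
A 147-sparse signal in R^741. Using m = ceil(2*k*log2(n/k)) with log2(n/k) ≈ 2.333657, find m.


log2(n/k) = log2(741/147) ≈ 2.333657.
2*k*log2(n/k) ≈ 2*147*2.333657 = 686.095158.
m = ceil(686.095158) = 687.

687


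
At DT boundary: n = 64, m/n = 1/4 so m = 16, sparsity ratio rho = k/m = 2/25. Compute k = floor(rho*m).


m = 1/4*64 = 16.
rho = 2/25.
rho*m = 2/25*16 = 1.28.
k = floor(1.28) = 1.

1


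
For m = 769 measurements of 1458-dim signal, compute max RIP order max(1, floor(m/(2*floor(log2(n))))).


floor(log2(1458)) = 10.
2*10 = 20.
m/(2*floor(log2(n))) = 769/20 ≈ 38.45.
floor = 38.
k = max(1, 38) = 38.

38


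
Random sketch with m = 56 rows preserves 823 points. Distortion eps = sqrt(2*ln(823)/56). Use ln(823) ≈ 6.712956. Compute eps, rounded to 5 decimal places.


ln(823) ≈ 6.712956.
2*ln(N)/m ≈ 2*6.712956/56 ≈ 0.23974843.
eps = sqrt(0.23974843) ≈ 0.4896411 ≈ 0.48964.

0.48964


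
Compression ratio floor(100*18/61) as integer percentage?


100*m/n = 100*18/61 ≈ 29.5082.
floor = 29.

29


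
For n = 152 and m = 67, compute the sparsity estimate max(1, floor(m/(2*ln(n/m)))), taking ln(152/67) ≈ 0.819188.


n/m = 152/67.
ln(n/m) ≈ 0.819188.
2*ln(n/m) ≈ 1.638376.
m/(2*ln(n/m)) ≈ 67/1.638376 ≈ 40.8942.
floor = 40.
k_max = max(1, 40) = 40.

40


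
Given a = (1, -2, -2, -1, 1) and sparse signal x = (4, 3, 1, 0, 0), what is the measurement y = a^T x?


Non-zero terms: ['1*4', '-2*3', '-2*1']
Products: [4, -6, -2]
y = sum = -4.

-4


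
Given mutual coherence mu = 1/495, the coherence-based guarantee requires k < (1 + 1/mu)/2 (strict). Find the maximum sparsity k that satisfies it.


1/mu = 495.
1 + 1/mu = 496.
(1 + 1/mu)/2 = 248 is an integer and the inequality is strict, so k_max = 248 - 1 = 247.

247


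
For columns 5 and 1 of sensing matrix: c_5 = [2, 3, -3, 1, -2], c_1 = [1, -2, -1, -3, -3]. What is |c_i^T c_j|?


Inner product: 2*1 + 3*-2 + -3*-1 + 1*-3 + -2*-3
Products: [2, -6, 3, -3, 6]
Sum = 2.
|dot| = 2.

2


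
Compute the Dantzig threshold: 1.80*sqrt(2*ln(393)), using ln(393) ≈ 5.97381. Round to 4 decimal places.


ln(393) ≈ 5.97381.
2*ln(n) ≈ 11.94762.
sqrt(2*ln(n)) ≈ sqrt(11.94762) ≈ 3.456533.
threshold ≈ 1.80*3.456533 = 6.2217594 ≈ 6.2218.

6.2218


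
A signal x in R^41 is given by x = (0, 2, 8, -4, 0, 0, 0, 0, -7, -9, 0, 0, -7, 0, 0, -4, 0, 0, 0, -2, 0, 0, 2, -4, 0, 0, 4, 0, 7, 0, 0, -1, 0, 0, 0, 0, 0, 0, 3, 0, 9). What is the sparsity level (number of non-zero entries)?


Non-zero positions: [1, 2, 3, 8, 9, 12, 15, 19, 22, 23, 26, 28, 31, 38, 40].
Sparsity = 15.

15


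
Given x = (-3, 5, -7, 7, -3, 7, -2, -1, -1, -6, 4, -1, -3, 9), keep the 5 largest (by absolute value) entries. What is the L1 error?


Sorted |x_i| descending: [9, 7, 7, 7, 6, 5, 4, 3, 3, 3, 2, 1, 1, 1]
Keep top 5: [9, 7, 7, 7, 6]
Tail entries: [5, 4, 3, 3, 3, 2, 1, 1, 1]
L1 error = sum of tail = 23.

23


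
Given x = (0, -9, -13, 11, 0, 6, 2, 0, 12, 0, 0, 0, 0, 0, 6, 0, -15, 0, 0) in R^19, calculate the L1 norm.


Non-zero entries: [(1, -9), (2, -13), (3, 11), (5, 6), (6, 2), (8, 12), (14, 6), (16, -15)]
Absolute values: [9, 13, 11, 6, 2, 12, 6, 15]
||x||_1 = sum = 74.

74


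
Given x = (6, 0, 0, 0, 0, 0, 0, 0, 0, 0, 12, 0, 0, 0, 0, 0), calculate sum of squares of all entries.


Non-zero entries: [(0, 6), (10, 12)]
Squares: [36, 144]
||x||_2^2 = sum = 180.

180


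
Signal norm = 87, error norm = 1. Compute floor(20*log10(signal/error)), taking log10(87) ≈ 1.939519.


||x||/||e|| = 87/1 = 87.
log10(87) ≈ 1.939519.
20*log10(||x||/||e||) ≈ 20*1.939519 = 38.79038.
floor(38.79038) = 38.

38


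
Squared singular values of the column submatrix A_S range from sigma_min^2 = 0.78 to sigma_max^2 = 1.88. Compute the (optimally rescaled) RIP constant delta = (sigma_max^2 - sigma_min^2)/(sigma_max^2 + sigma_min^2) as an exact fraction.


lambda_max - lambda_min = 1.88 - 0.78 = 1.10.
lambda_max + lambda_min = 1.88 + 0.78 = 2.66.
delta = 1.10/2.66 = 110/266 = 55/133.

55/133


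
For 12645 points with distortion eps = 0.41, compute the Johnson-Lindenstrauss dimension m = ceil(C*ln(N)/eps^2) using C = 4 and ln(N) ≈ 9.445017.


ln(12645) ≈ 9.445017.
eps^2 = 0.41^2 = 0.1681.
C*ln(N)/eps^2 ≈ 4*9.445017/0.1681 ≈ 224.7476.
m = ceil(224.7476) = 225.

225
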